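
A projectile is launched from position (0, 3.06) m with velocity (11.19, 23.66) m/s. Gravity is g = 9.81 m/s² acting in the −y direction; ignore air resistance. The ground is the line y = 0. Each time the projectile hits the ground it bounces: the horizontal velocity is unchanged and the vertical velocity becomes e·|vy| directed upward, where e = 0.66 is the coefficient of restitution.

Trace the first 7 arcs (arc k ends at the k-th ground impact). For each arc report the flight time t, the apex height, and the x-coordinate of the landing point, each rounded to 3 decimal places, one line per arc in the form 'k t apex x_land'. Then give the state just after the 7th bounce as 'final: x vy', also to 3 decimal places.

Arc 1: start y=3.060, vy=23.660 → t=4.950, apex=31.592, x_land=55.387, impact vy=-24.896
  bounce: vy ← 0.66·24.896 = 16.432
Arc 2: start y=0.000, vy=16.432 → t=3.350, apex=13.761, x_land=92.873, impact vy=-16.432
  bounce: vy ← 0.66·16.432 = 10.845
Arc 3: start y=0.000, vy=10.845 → t=2.211, apex=5.994, x_land=117.614, impact vy=-10.845
  bounce: vy ← 0.66·10.845 = 7.158
Arc 4: start y=0.000, vy=7.158 → t=1.459, apex=2.611, x_land=133.943, impact vy=-7.158
  bounce: vy ← 0.66·7.158 = 4.724
Arc 5: start y=0.000, vy=4.724 → t=0.963, apex=1.137, x_land=144.720, impact vy=-4.724
  bounce: vy ← 0.66·4.724 = 3.118
Arc 6: start y=0.000, vy=3.118 → t=0.636, apex=0.495, x_land=151.833, impact vy=-3.118
  bounce: vy ← 0.66·3.118 = 2.058
Arc 7: start y=0.000, vy=2.058 → t=0.420, apex=0.216, x_land=156.528, impact vy=-2.058
  bounce: vy ← 0.66·2.058 = 1.358

1 4.950 31.592 55.387
2 3.350 13.761 92.873
3 2.211 5.994 117.614
4 1.459 2.611 133.943
5 0.963 1.137 144.720
6 0.636 0.495 151.833
7 0.420 0.216 156.528
final: 156.528 1.358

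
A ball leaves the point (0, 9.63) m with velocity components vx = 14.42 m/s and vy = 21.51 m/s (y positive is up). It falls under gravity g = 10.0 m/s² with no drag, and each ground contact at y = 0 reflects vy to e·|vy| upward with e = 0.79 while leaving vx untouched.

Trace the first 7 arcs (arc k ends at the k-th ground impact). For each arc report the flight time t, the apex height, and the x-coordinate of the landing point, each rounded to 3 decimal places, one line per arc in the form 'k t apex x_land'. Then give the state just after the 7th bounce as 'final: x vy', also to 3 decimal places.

1 4.711 32.764 67.930
2 4.045 20.448 126.253
3 3.195 12.762 172.328
4 2.524 7.965 208.727
5 1.994 4.971 237.482
6 1.575 3.102 260.199
7 1.245 1.936 278.145
final: 278.145 4.916

Arc 1: start y=9.630, vy=21.510 → t=4.711, apex=32.764, x_land=67.930, impact vy=-25.598
  bounce: vy ← 0.79·25.598 = 20.223
Arc 2: start y=0.000, vy=20.223 → t=4.045, apex=20.448, x_land=126.253, impact vy=-20.223
  bounce: vy ← 0.79·20.223 = 15.976
Arc 3: start y=0.000, vy=15.976 → t=3.195, apex=12.762, x_land=172.328, impact vy=-15.976
  bounce: vy ← 0.79·15.976 = 12.621
Arc 4: start y=0.000, vy=12.621 → t=2.524, apex=7.965, x_land=208.727, impact vy=-12.621
  bounce: vy ← 0.79·12.621 = 9.971
Arc 5: start y=0.000, vy=9.971 → t=1.994, apex=4.971, x_land=237.482, impact vy=-9.971
  bounce: vy ← 0.79·9.971 = 7.877
Arc 6: start y=0.000, vy=7.877 → t=1.575, apex=3.102, x_land=260.199, impact vy=-7.877
  bounce: vy ← 0.79·7.877 = 6.223
Arc 7: start y=0.000, vy=6.223 → t=1.245, apex=1.936, x_land=278.145, impact vy=-6.223
  bounce: vy ← 0.79·6.223 = 4.916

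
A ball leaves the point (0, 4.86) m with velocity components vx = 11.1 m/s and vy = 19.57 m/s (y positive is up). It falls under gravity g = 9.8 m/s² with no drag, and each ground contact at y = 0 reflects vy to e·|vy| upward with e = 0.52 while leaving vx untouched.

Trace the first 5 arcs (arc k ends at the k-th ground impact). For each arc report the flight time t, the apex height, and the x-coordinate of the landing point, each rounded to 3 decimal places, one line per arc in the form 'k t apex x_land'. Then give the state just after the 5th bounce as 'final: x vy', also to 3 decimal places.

Arc 1: start y=4.860, vy=19.570 → t=4.228, apex=24.400, x_land=46.936, impact vy=-21.869
  bounce: vy ← 0.52·21.869 = 11.372
Arc 2: start y=0.000, vy=11.372 → t=2.321, apex=6.598, x_land=72.696, impact vy=-11.372
  bounce: vy ← 0.52·11.372 = 5.913
Arc 3: start y=0.000, vy=5.913 → t=1.207, apex=1.784, x_land=86.092, impact vy=-5.913
  bounce: vy ← 0.52·5.913 = 3.075
Arc 4: start y=0.000, vy=3.075 → t=0.628, apex=0.482, x_land=93.057, impact vy=-3.075
  bounce: vy ← 0.52·3.075 = 1.599
Arc 5: start y=0.000, vy=1.599 → t=0.326, apex=0.130, x_land=96.679, impact vy=-1.599
  bounce: vy ← 0.52·1.599 = 0.831

1 4.228 24.400 46.936
2 2.321 6.598 72.696
3 1.207 1.784 86.092
4 0.628 0.482 93.057
5 0.326 0.130 96.679
final: 96.679 0.831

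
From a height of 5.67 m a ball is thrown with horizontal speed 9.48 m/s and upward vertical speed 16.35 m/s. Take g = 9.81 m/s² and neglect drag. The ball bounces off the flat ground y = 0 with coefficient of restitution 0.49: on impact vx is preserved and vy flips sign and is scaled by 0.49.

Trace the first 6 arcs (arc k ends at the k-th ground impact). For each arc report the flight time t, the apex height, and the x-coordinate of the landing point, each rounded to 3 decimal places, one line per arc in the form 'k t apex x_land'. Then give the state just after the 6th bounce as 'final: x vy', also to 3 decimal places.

1 3.650 19.295 34.602
2 1.944 4.633 53.029
3 0.952 1.112 62.057
4 0.467 0.267 66.482
5 0.229 0.064 68.649
6 0.112 0.015 69.712
final: 69.712 0.269

Arc 1: start y=5.670, vy=16.350 → t=3.650, apex=19.295, x_land=34.602, impact vy=-19.457
  bounce: vy ← 0.49·19.457 = 9.534
Arc 2: start y=0.000, vy=9.534 → t=1.944, apex=4.633, x_land=53.029, impact vy=-9.534
  bounce: vy ← 0.49·9.534 = 4.672
Arc 3: start y=0.000, vy=4.672 → t=0.952, apex=1.112, x_land=62.057, impact vy=-4.672
  bounce: vy ← 0.49·4.672 = 2.289
Arc 4: start y=0.000, vy=2.289 → t=0.467, apex=0.267, x_land=66.482, impact vy=-2.289
  bounce: vy ← 0.49·2.289 = 1.122
Arc 5: start y=0.000, vy=1.122 → t=0.229, apex=0.064, x_land=68.649, impact vy=-1.122
  bounce: vy ← 0.49·1.122 = 0.550
Arc 6: start y=0.000, vy=0.550 → t=0.112, apex=0.015, x_land=69.712, impact vy=-0.550
  bounce: vy ← 0.49·0.550 = 0.269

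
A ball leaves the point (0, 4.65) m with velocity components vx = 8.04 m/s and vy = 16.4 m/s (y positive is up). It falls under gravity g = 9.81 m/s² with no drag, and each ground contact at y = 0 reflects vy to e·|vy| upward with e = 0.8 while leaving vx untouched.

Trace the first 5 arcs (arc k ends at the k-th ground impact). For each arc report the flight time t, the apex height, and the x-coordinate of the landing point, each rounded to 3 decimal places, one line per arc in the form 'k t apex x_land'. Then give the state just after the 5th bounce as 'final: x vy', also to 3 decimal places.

Arc 1: start y=4.650, vy=16.400 → t=3.606, apex=18.358, x_land=28.995, impact vy=-18.979
  bounce: vy ← 0.8·18.979 = 15.183
Arc 2: start y=0.000, vy=15.183 → t=3.095, apex=11.749, x_land=53.883, impact vy=-15.183
  bounce: vy ← 0.8·15.183 = 12.146
Arc 3: start y=0.000, vy=12.146 → t=2.476, apex=7.520, x_land=73.792, impact vy=-12.146
  bounce: vy ← 0.8·12.146 = 9.717
Arc 4: start y=0.000, vy=9.717 → t=1.981, apex=4.813, x_land=89.720, impact vy=-9.717
  bounce: vy ← 0.8·9.717 = 7.774
Arc 5: start y=0.000, vy=7.774 → t=1.585, apex=3.080, x_land=102.462, impact vy=-7.774
  bounce: vy ← 0.8·7.774 = 6.219

1 3.606 18.358 28.995
2 3.095 11.749 53.883
3 2.476 7.520 73.792
4 1.981 4.813 89.720
5 1.585 3.080 102.462
final: 102.462 6.219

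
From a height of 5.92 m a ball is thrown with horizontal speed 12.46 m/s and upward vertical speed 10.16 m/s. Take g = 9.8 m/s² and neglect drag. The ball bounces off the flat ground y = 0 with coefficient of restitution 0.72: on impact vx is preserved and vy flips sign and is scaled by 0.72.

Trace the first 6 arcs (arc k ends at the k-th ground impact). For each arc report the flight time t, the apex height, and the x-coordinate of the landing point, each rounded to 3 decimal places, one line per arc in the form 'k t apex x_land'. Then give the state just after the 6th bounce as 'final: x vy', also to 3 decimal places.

Arc 1: start y=5.920, vy=10.160 → t=2.548, apex=11.187, x_land=31.744, impact vy=-14.807
  bounce: vy ← 0.72·14.807 = 10.661
Arc 2: start y=0.000, vy=10.661 → t=2.176, apex=5.799, x_land=58.854, impact vy=-10.661
  bounce: vy ← 0.72·10.661 = 7.676
Arc 3: start y=0.000, vy=7.676 → t=1.567, apex=3.006, x_land=78.374, impact vy=-7.676
  bounce: vy ← 0.72·7.676 = 5.527
Arc 4: start y=0.000, vy=5.527 → t=1.128, apex=1.558, x_land=92.428, impact vy=-5.527
  bounce: vy ← 0.72·5.527 = 3.979
Arc 5: start y=0.000, vy=3.979 → t=0.812, apex=0.808, x_land=102.546, impact vy=-3.979
  bounce: vy ← 0.72·3.979 = 2.865
Arc 6: start y=0.000, vy=2.865 → t=0.585, apex=0.419, x_land=109.832, impact vy=-2.865
  bounce: vy ← 0.72·2.865 = 2.063

1 2.548 11.187 31.744
2 2.176 5.799 58.854
3 1.567 3.006 78.374
4 1.128 1.558 92.428
5 0.812 0.808 102.546
6 0.585 0.419 109.832
final: 109.832 2.063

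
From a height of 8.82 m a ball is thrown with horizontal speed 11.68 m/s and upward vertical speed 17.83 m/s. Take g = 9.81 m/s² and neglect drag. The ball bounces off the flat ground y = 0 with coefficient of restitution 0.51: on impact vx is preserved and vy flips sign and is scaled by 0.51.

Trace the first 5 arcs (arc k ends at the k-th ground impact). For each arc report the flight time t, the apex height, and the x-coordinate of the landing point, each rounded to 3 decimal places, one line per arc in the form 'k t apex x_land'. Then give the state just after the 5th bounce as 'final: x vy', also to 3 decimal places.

Arc 1: start y=8.820, vy=17.830 → t=4.076, apex=25.023, x_land=47.610, impact vy=-22.158
  bounce: vy ← 0.51·22.158 = 11.300
Arc 2: start y=0.000, vy=11.300 → t=2.304, apex=6.509, x_land=74.519, impact vy=-11.300
  bounce: vy ← 0.51·11.300 = 5.763
Arc 3: start y=0.000, vy=5.763 → t=1.175, apex=1.693, x_land=88.242, impact vy=-5.763
  bounce: vy ← 0.51·5.763 = 2.939
Arc 4: start y=0.000, vy=2.939 → t=0.599, apex=0.440, x_land=95.241, impact vy=-2.939
  bounce: vy ← 0.51·2.939 = 1.499
Arc 5: start y=0.000, vy=1.499 → t=0.306, apex=0.115, x_land=98.811, impact vy=-1.499
  bounce: vy ← 0.51·1.499 = 0.764

1 4.076 25.023 47.610
2 2.304 6.509 74.519
3 1.175 1.693 88.242
4 0.599 0.440 95.241
5 0.306 0.115 98.811
final: 98.811 0.764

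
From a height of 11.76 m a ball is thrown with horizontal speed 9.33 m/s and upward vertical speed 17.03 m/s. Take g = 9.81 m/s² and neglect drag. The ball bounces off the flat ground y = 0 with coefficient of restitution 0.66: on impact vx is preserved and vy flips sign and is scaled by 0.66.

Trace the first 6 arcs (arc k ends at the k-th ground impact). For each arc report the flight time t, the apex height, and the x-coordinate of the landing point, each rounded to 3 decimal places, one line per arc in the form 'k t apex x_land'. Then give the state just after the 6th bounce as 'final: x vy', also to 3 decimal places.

1 4.062 26.542 37.900
2 3.071 11.562 66.549
3 2.027 5.036 85.457
4 1.338 2.194 97.936
5 0.883 0.956 106.172
6 0.583 0.416 111.608
final: 111.608 1.886

Arc 1: start y=11.760, vy=17.030 → t=4.062, apex=26.542, x_land=37.900, impact vy=-22.820
  bounce: vy ← 0.66·22.820 = 15.061
Arc 2: start y=0.000, vy=15.061 → t=3.071, apex=11.562, x_land=66.549, impact vy=-15.061
  bounce: vy ← 0.66·15.061 = 9.940
Arc 3: start y=0.000, vy=9.940 → t=2.027, apex=5.036, x_land=85.457, impact vy=-9.940
  bounce: vy ← 0.66·9.940 = 6.561
Arc 4: start y=0.000, vy=6.561 → t=1.338, apex=2.194, x_land=97.936, impact vy=-6.561
  bounce: vy ← 0.66·6.561 = 4.330
Arc 5: start y=0.000, vy=4.330 → t=0.883, apex=0.956, x_land=106.172, impact vy=-4.330
  bounce: vy ← 0.66·4.330 = 2.858
Arc 6: start y=0.000, vy=2.858 → t=0.583, apex=0.416, x_land=111.608, impact vy=-2.858
  bounce: vy ← 0.66·2.858 = 1.886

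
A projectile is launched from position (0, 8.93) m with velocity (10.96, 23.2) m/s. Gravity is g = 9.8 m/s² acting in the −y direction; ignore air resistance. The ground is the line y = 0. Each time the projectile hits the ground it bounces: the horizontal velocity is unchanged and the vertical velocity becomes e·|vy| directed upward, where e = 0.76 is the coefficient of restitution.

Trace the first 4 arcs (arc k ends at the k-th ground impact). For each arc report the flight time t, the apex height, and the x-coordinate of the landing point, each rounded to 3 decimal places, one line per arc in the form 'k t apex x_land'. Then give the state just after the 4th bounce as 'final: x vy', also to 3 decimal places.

1 5.093 36.391 55.814
2 4.142 21.020 101.214
3 3.148 12.141 135.718
4 2.393 7.013 161.941
final: 161.941 8.910

Arc 1: start y=8.930, vy=23.200 → t=5.093, apex=36.391, x_land=55.814, impact vy=-26.707
  bounce: vy ← 0.76·26.707 = 20.297
Arc 2: start y=0.000, vy=20.297 → t=4.142, apex=21.020, x_land=101.214, impact vy=-20.297
  bounce: vy ← 0.76·20.297 = 15.426
Arc 3: start y=0.000, vy=15.426 → t=3.148, apex=12.141, x_land=135.718, impact vy=-15.426
  bounce: vy ← 0.76·15.426 = 11.724
Arc 4: start y=0.000, vy=11.724 → t=2.393, apex=7.013, x_land=161.941, impact vy=-11.724
  bounce: vy ← 0.76·11.724 = 8.910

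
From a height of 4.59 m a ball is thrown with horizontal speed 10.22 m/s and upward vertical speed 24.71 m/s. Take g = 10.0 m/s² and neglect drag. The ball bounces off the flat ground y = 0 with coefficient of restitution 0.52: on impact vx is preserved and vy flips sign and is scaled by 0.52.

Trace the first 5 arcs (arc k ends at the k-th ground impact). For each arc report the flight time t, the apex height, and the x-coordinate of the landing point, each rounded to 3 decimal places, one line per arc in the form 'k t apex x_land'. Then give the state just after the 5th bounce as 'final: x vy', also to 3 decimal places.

1 5.121 35.119 52.339
2 2.756 9.496 80.508
3 1.433 2.568 95.156
4 0.745 0.694 102.773
5 0.388 0.188 106.734
final: 106.734 1.008

Arc 1: start y=4.590, vy=24.710 → t=5.121, apex=35.119, x_land=52.339, impact vy=-26.503
  bounce: vy ← 0.52·26.503 = 13.781
Arc 2: start y=0.000, vy=13.781 → t=2.756, apex=9.496, x_land=80.508, impact vy=-13.781
  bounce: vy ← 0.52·13.781 = 7.166
Arc 3: start y=0.000, vy=7.166 → t=1.433, apex=2.568, x_land=95.156, impact vy=-7.166
  bounce: vy ← 0.52·7.166 = 3.726
Arc 4: start y=0.000, vy=3.726 → t=0.745, apex=0.694, x_land=102.773, impact vy=-3.726
  bounce: vy ← 0.52·3.726 = 1.938
Arc 5: start y=0.000, vy=1.938 → t=0.388, apex=0.188, x_land=106.734, impact vy=-1.938
  bounce: vy ← 0.52·1.938 = 1.008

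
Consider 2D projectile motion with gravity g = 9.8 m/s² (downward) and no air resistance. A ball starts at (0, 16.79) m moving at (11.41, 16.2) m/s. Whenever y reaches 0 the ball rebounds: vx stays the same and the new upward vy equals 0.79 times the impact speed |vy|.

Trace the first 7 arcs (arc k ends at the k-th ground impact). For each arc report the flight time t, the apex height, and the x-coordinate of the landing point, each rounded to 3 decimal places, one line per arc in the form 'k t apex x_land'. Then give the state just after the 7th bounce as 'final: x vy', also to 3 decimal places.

1 4.135 30.180 47.178
2 3.921 18.835 91.919
3 3.098 11.755 127.264
4 2.447 7.336 155.187
5 1.933 4.579 177.246
6 1.527 2.858 194.672
7 1.207 1.783 208.439
final: 208.439 4.671

Arc 1: start y=16.790, vy=16.200 → t=4.135, apex=30.180, x_land=47.178, impact vy=-24.321
  bounce: vy ← 0.79·24.321 = 19.214
Arc 2: start y=0.000, vy=19.214 → t=3.921, apex=18.835, x_land=91.919, impact vy=-19.214
  bounce: vy ← 0.79·19.214 = 15.179
Arc 3: start y=0.000, vy=15.179 → t=3.098, apex=11.755, x_land=127.264, impact vy=-15.179
  bounce: vy ← 0.79·15.179 = 11.991
Arc 4: start y=0.000, vy=11.991 → t=2.447, apex=7.336, x_land=155.187, impact vy=-11.991
  bounce: vy ← 0.79·11.991 = 9.473
Arc 5: start y=0.000, vy=9.473 → t=1.933, apex=4.579, x_land=177.246, impact vy=-9.473
  bounce: vy ← 0.79·9.473 = 7.484
Arc 6: start y=0.000, vy=7.484 → t=1.527, apex=2.858, x_land=194.672, impact vy=-7.484
  bounce: vy ← 0.79·7.484 = 5.912
Arc 7: start y=0.000, vy=5.912 → t=1.207, apex=1.783, x_land=208.439, impact vy=-5.912
  bounce: vy ← 0.79·5.912 = 4.671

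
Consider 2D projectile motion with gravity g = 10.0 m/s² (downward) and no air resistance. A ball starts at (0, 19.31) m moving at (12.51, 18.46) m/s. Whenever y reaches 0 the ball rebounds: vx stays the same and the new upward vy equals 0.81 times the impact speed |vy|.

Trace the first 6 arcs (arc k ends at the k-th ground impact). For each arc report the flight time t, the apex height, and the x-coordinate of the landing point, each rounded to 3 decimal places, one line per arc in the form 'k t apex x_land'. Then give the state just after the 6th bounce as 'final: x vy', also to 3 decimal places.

Arc 1: start y=19.310, vy=18.460 → t=4.542, apex=36.349, x_land=56.823, impact vy=-26.962
  bounce: vy ← 0.81·26.962 = 21.840
Arc 2: start y=0.000, vy=21.840 → t=4.368, apex=23.848, x_land=111.466, impact vy=-21.840
  bounce: vy ← 0.81·21.840 = 17.690
Arc 3: start y=0.000, vy=17.690 → t=3.538, apex=15.647, x_land=155.726, impact vy=-17.690
  bounce: vy ← 0.81·17.690 = 14.329
Arc 4: start y=0.000, vy=14.329 → t=2.866, apex=10.266, x_land=191.577, impact vy=-14.329
  bounce: vy ← 0.81·14.329 = 11.606
Arc 5: start y=0.000, vy=11.606 → t=2.321, apex=6.735, x_land=220.617, impact vy=-11.606
  bounce: vy ← 0.81·11.606 = 9.401
Arc 6: start y=0.000, vy=9.401 → t=1.880, apex=4.419, x_land=244.139, impact vy=-9.401
  bounce: vy ← 0.81·9.401 = 7.615

1 4.542 36.349 56.823
2 4.368 23.848 111.466
3 3.538 15.647 155.726
4 2.866 10.266 191.577
5 2.321 6.735 220.617
6 1.880 4.419 244.139
final: 244.139 7.615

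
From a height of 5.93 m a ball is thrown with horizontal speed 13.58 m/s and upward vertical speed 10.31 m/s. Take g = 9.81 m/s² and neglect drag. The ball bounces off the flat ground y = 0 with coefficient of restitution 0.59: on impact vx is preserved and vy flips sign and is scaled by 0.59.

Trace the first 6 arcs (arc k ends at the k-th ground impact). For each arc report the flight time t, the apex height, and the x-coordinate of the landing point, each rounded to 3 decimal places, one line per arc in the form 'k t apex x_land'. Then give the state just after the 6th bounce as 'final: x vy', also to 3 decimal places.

Arc 1: start y=5.930, vy=10.310 → t=2.572, apex=11.348, x_land=34.928, impact vy=-14.921
  bounce: vy ← 0.59·14.921 = 8.804
Arc 2: start y=0.000, vy=8.804 → t=1.795, apex=3.950, x_land=59.301, impact vy=-8.804
  bounce: vy ← 0.59·8.804 = 5.194
Arc 3: start y=0.000, vy=5.194 → t=1.059, apex=1.375, x_land=73.681, impact vy=-5.194
  bounce: vy ← 0.59·5.194 = 3.065
Arc 4: start y=0.000, vy=3.065 → t=0.625, apex=0.479, x_land=82.166, impact vy=-3.065
  bounce: vy ← 0.59·3.065 = 1.808
Arc 5: start y=0.000, vy=1.808 → t=0.369, apex=0.167, x_land=87.172, impact vy=-1.808
  bounce: vy ← 0.59·1.808 = 1.067
Arc 6: start y=0.000, vy=1.067 → t=0.217, apex=0.058, x_land=90.125, impact vy=-1.067
  bounce: vy ← 0.59·1.067 = 0.629

1 2.572 11.348 34.928
2 1.795 3.950 59.301
3 1.059 1.375 73.681
4 0.625 0.479 82.166
5 0.369 0.167 87.172
6 0.217 0.058 90.125
final: 90.125 0.629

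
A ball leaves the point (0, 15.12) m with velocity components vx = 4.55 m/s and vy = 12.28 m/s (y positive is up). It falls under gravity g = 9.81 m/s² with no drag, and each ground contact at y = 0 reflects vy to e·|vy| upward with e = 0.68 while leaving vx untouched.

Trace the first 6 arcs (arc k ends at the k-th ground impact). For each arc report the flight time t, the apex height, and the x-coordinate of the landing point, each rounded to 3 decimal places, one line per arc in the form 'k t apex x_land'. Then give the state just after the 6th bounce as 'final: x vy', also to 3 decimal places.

1 3.408 22.806 15.507
2 2.933 10.545 28.850
3 1.994 4.876 37.923
4 1.356 2.255 44.093
5 0.922 1.043 48.288
6 0.627 0.482 51.141
final: 51.141 2.091

Arc 1: start y=15.120, vy=12.280 → t=3.408, apex=22.806, x_land=15.507, impact vy=-21.153
  bounce: vy ← 0.68·21.153 = 14.384
Arc 2: start y=0.000, vy=14.384 → t=2.933, apex=10.545, x_land=28.850, impact vy=-14.384
  bounce: vy ← 0.68·14.384 = 9.781
Arc 3: start y=0.000, vy=9.781 → t=1.994, apex=4.876, x_land=37.923, impact vy=-9.781
  bounce: vy ← 0.68·9.781 = 6.651
Arc 4: start y=0.000, vy=6.651 → t=1.356, apex=2.255, x_land=44.093, impact vy=-6.651
  bounce: vy ← 0.68·6.651 = 4.523
Arc 5: start y=0.000, vy=4.523 → t=0.922, apex=1.043, x_land=48.288, impact vy=-4.523
  bounce: vy ← 0.68·4.523 = 3.076
Arc 6: start y=0.000, vy=3.076 → t=0.627, apex=0.482, x_land=51.141, impact vy=-3.076
  bounce: vy ← 0.68·3.076 = 2.091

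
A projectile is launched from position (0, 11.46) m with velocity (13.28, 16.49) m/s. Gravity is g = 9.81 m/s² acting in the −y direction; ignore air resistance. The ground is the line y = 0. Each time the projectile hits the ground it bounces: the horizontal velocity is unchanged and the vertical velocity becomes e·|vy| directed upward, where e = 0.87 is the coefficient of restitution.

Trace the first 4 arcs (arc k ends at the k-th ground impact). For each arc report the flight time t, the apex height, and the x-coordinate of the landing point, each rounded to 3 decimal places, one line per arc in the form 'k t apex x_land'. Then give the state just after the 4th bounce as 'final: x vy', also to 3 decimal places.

1 3.953 25.319 52.495
2 3.953 19.164 104.994
3 3.439 14.505 150.669
4 2.992 10.979 190.405
final: 190.405 12.769

Arc 1: start y=11.460, vy=16.490 → t=3.953, apex=25.319, x_land=52.495, impact vy=-22.288
  bounce: vy ← 0.87·22.288 = 19.391
Arc 2: start y=0.000, vy=19.391 → t=3.953, apex=19.164, x_land=104.994, impact vy=-19.391
  bounce: vy ← 0.87·19.391 = 16.870
Arc 3: start y=0.000, vy=16.870 → t=3.439, apex=14.505, x_land=150.669, impact vy=-16.870
  bounce: vy ← 0.87·16.870 = 14.677
Arc 4: start y=0.000, vy=14.677 → t=2.992, apex=10.979, x_land=190.405, impact vy=-14.677
  bounce: vy ← 0.87·14.677 = 12.769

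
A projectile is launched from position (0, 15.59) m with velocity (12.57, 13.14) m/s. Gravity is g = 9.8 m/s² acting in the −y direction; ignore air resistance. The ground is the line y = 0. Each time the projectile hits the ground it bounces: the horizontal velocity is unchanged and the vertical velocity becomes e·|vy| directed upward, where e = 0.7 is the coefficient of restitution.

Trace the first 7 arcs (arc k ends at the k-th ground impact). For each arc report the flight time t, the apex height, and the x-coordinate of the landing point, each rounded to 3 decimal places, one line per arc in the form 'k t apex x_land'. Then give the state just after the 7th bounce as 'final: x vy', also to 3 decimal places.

1 3.572 24.399 44.904
2 3.124 11.956 84.173
3 2.187 5.858 111.661
4 1.531 2.871 130.903
5 1.072 1.407 144.373
6 0.750 0.689 153.801
7 0.525 0.338 160.401
final: 160.401 1.801

Arc 1: start y=15.590, vy=13.140 → t=3.572, apex=24.399, x_land=44.904, impact vy=-21.868
  bounce: vy ← 0.7·21.868 = 15.308
Arc 2: start y=0.000, vy=15.308 → t=3.124, apex=11.956, x_land=84.173, impact vy=-15.308
  bounce: vy ← 0.7·15.308 = 10.715
Arc 3: start y=0.000, vy=10.715 → t=2.187, apex=5.858, x_land=111.661, impact vy=-10.715
  bounce: vy ← 0.7·10.715 = 7.501
Arc 4: start y=0.000, vy=7.501 → t=1.531, apex=2.871, x_land=130.903, impact vy=-7.501
  bounce: vy ← 0.7·7.501 = 5.251
Arc 5: start y=0.000, vy=5.251 → t=1.072, apex=1.407, x_land=144.373, impact vy=-5.251
  bounce: vy ← 0.7·5.251 = 3.675
Arc 6: start y=0.000, vy=3.675 → t=0.750, apex=0.689, x_land=153.801, impact vy=-3.675
  bounce: vy ← 0.7·3.675 = 2.573
Arc 7: start y=0.000, vy=2.573 → t=0.525, apex=0.338, x_land=160.401, impact vy=-2.573
  bounce: vy ← 0.7·2.573 = 1.801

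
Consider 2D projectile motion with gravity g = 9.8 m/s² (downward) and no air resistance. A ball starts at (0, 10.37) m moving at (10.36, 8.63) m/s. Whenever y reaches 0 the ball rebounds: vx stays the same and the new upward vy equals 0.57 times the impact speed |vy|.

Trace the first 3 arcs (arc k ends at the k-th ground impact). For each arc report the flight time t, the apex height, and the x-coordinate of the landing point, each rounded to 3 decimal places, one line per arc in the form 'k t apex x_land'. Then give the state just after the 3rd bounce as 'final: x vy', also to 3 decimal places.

Arc 1: start y=10.370, vy=8.630 → t=2.581, apex=14.170, x_land=26.741, impact vy=-16.665
  bounce: vy ← 0.57·16.665 = 9.499
Arc 2: start y=0.000, vy=9.499 → t=1.939, apex=4.604, x_land=46.825, impact vy=-9.499
  bounce: vy ← 0.57·9.499 = 5.415
Arc 3: start y=0.000, vy=5.415 → t=1.105, apex=1.496, x_land=58.272, impact vy=-5.415
  bounce: vy ← 0.57·5.415 = 3.086

1 2.581 14.170 26.741
2 1.939 4.604 46.825
3 1.105 1.496 58.272
final: 58.272 3.086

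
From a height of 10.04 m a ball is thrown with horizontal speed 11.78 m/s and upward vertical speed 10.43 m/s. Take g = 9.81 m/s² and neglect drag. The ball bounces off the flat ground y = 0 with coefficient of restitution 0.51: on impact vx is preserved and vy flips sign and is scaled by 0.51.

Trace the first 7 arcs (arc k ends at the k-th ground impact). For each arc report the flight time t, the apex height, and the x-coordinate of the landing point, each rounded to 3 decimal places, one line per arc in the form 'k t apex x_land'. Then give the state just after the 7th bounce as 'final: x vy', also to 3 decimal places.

1 2.846 15.585 33.522
2 1.818 4.054 54.940
3 0.927 1.054 65.863
4 0.473 0.274 71.434
5 0.241 0.071 74.275
6 0.123 0.019 75.724
7 0.063 0.005 76.463
final: 76.463 0.157

Arc 1: start y=10.040, vy=10.430 → t=2.846, apex=15.585, x_land=33.522, impact vy=-17.486
  bounce: vy ← 0.51·17.486 = 8.918
Arc 2: start y=0.000, vy=8.918 → t=1.818, apex=4.054, x_land=54.940, impact vy=-8.918
  bounce: vy ← 0.51·8.918 = 4.548
Arc 3: start y=0.000, vy=4.548 → t=0.927, apex=1.054, x_land=65.863, impact vy=-4.548
  bounce: vy ← 0.51·4.548 = 2.320
Arc 4: start y=0.000, vy=2.320 → t=0.473, apex=0.274, x_land=71.434, impact vy=-2.320
  bounce: vy ← 0.51·2.320 = 1.183
Arc 5: start y=0.000, vy=1.183 → t=0.241, apex=0.071, x_land=74.275, impact vy=-1.183
  bounce: vy ← 0.51·1.183 = 0.603
Arc 6: start y=0.000, vy=0.603 → t=0.123, apex=0.019, x_land=75.724, impact vy=-0.603
  bounce: vy ← 0.51·0.603 = 0.308
Arc 7: start y=0.000, vy=0.308 → t=0.063, apex=0.005, x_land=76.463, impact vy=-0.308
  bounce: vy ← 0.51·0.308 = 0.157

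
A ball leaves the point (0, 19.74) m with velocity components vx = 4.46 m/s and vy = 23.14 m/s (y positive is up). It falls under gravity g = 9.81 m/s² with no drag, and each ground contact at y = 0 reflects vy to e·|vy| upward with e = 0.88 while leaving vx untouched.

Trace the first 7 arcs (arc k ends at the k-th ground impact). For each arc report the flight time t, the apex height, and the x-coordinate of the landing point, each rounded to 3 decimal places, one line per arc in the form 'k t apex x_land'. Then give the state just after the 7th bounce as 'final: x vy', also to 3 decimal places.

Arc 1: start y=19.740, vy=23.140 → t=5.455, apex=47.032, x_land=24.331, impact vy=-30.377
  bounce: vy ← 0.88·30.377 = 26.732
Arc 2: start y=0.000, vy=26.732 → t=5.450, apex=36.421, x_land=48.637, impact vy=-26.732
  bounce: vy ← 0.88·26.732 = 23.524
Arc 3: start y=0.000, vy=23.524 → t=4.796, apex=28.205, x_land=70.027, impact vy=-23.524
  bounce: vy ← 0.88·23.524 = 20.701
Arc 4: start y=0.000, vy=20.701 → t=4.220, apex=21.842, x_land=88.850, impact vy=-20.701
  bounce: vy ← 0.88·20.701 = 18.217
Arc 5: start y=0.000, vy=18.217 → t=3.714, apex=16.914, x_land=105.414, impact vy=-18.217
  bounce: vy ← 0.88·18.217 = 16.031
Arc 6: start y=0.000, vy=16.031 → t=3.268, apex=13.098, x_land=119.991, impact vy=-16.031
  bounce: vy ← 0.88·16.031 = 14.107
Arc 7: start y=0.000, vy=14.107 → t=2.876, apex=10.143, x_land=132.818, impact vy=-14.107
  bounce: vy ← 0.88·14.107 = 12.414

1 5.455 47.032 24.331
2 5.450 36.421 48.637
3 4.796 28.205 70.027
4 4.220 21.842 88.850
5 3.714 16.914 105.414
6 3.268 13.098 119.991
7 2.876 10.143 132.818
final: 132.818 12.414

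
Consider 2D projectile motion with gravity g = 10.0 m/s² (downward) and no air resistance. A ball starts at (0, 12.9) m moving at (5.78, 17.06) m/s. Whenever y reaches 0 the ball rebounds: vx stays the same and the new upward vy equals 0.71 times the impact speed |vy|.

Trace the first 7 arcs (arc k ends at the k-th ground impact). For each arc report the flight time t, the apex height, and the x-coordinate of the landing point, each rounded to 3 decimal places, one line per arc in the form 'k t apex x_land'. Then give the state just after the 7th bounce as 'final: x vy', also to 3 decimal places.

1 4.049 27.452 23.404
2 3.327 13.839 42.636
3 2.362 6.976 56.291
4 1.677 3.517 65.985
5 1.191 1.773 72.869
6 0.846 0.894 77.756
7 0.600 0.450 81.226
final: 81.226 2.131

Arc 1: start y=12.900, vy=17.060 → t=4.049, apex=27.452, x_land=23.404, impact vy=-23.432
  bounce: vy ← 0.71·23.432 = 16.636
Arc 2: start y=0.000, vy=16.636 → t=3.327, apex=13.839, x_land=42.636, impact vy=-16.636
  bounce: vy ← 0.71·16.636 = 11.812
Arc 3: start y=0.000, vy=11.812 → t=2.362, apex=6.976, x_land=56.291, impact vy=-11.812
  bounce: vy ← 0.71·11.812 = 8.386
Arc 4: start y=0.000, vy=8.386 → t=1.677, apex=3.517, x_land=65.985, impact vy=-8.386
  bounce: vy ← 0.71·8.386 = 5.954
Arc 5: start y=0.000, vy=5.954 → t=1.191, apex=1.773, x_land=72.869, impact vy=-5.954
  bounce: vy ← 0.71·5.954 = 4.228
Arc 6: start y=0.000, vy=4.228 → t=0.846, apex=0.894, x_land=77.756, impact vy=-4.228
  bounce: vy ← 0.71·4.228 = 3.002
Arc 7: start y=0.000, vy=3.002 → t=0.600, apex=0.450, x_land=81.226, impact vy=-3.002
  bounce: vy ← 0.71·3.002 = 2.131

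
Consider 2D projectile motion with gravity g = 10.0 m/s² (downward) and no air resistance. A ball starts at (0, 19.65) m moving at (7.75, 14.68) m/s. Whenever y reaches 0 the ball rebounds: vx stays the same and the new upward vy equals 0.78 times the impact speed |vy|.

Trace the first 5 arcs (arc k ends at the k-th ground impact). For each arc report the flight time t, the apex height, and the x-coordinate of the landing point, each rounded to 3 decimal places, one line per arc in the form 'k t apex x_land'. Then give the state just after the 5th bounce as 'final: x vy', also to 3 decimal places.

1 3.935 30.425 30.495
2 3.848 18.511 60.318
3 3.002 11.262 83.580
4 2.341 6.852 101.725
5 1.826 4.169 115.878
final: 115.878 7.122

Arc 1: start y=19.650, vy=14.680 → t=3.935, apex=30.425, x_land=30.495, impact vy=-24.668
  bounce: vy ← 0.78·24.668 = 19.241
Arc 2: start y=0.000, vy=19.241 → t=3.848, apex=18.511, x_land=60.318, impact vy=-19.241
  bounce: vy ← 0.78·19.241 = 15.008
Arc 3: start y=0.000, vy=15.008 → t=3.002, apex=11.262, x_land=83.580, impact vy=-15.008
  bounce: vy ← 0.78·15.008 = 11.706
Arc 4: start y=0.000, vy=11.706 → t=2.341, apex=6.852, x_land=101.725, impact vy=-11.706
  bounce: vy ← 0.78·11.706 = 9.131
Arc 5: start y=0.000, vy=9.131 → t=1.826, apex=4.169, x_land=115.878, impact vy=-9.131
  bounce: vy ← 0.78·9.131 = 7.122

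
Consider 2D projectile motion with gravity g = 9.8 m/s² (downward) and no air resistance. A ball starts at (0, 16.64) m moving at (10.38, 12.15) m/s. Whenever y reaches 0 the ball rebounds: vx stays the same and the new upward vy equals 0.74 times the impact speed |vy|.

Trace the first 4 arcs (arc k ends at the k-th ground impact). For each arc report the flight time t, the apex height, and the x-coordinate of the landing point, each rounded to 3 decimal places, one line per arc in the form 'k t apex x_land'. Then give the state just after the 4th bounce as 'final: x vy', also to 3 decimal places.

1 3.461 24.172 35.923
2 3.287 13.236 70.044
3 2.432 7.248 95.293
4 1.800 3.969 113.977
final: 113.977 6.527

Arc 1: start y=16.640, vy=12.150 → t=3.461, apex=24.172, x_land=35.923, impact vy=-21.766
  bounce: vy ← 0.74·21.766 = 16.107
Arc 2: start y=0.000, vy=16.107 → t=3.287, apex=13.236, x_land=70.044, impact vy=-16.107
  bounce: vy ← 0.74·16.107 = 11.919
Arc 3: start y=0.000, vy=11.919 → t=2.432, apex=7.248, x_land=95.293, impact vy=-11.919
  bounce: vy ← 0.74·11.919 = 8.820
Arc 4: start y=0.000, vy=8.820 → t=1.800, apex=3.969, x_land=113.977, impact vy=-8.820
  bounce: vy ← 0.74·8.820 = 6.527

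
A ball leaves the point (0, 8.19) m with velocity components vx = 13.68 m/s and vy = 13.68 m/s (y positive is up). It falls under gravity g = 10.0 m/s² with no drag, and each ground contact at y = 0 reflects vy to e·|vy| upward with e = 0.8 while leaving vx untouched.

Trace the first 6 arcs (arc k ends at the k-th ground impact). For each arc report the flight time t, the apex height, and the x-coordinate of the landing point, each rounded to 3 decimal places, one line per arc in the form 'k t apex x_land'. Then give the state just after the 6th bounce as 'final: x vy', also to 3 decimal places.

Arc 1: start y=8.190, vy=13.680 → t=3.241, apex=17.547, x_land=44.342, impact vy=-18.733
  bounce: vy ← 0.8·18.733 = 14.987
Arc 2: start y=0.000, vy=14.987 → t=2.997, apex=11.230, x_land=85.345, impact vy=-14.987
  bounce: vy ← 0.8·14.987 = 11.989
Arc 3: start y=0.000, vy=11.989 → t=2.398, apex=7.187, x_land=118.148, impact vy=-11.989
  bounce: vy ← 0.8·11.989 = 9.592
Arc 4: start y=0.000, vy=9.592 → t=1.918, apex=4.600, x_land=144.391, impact vy=-9.592
  bounce: vy ← 0.8·9.592 = 7.673
Arc 5: start y=0.000, vy=7.673 → t=1.535, apex=2.944, x_land=165.385, impact vy=-7.673
  bounce: vy ← 0.8·7.673 = 6.139
Arc 6: start y=0.000, vy=6.139 → t=1.228, apex=1.884, x_land=182.180, impact vy=-6.139
  bounce: vy ← 0.8·6.139 = 4.911

1 3.241 17.547 44.342
2 2.997 11.230 85.345
3 2.398 7.187 118.148
4 1.918 4.600 144.391
5 1.535 2.944 165.385
6 1.228 1.884 182.180
final: 182.180 4.911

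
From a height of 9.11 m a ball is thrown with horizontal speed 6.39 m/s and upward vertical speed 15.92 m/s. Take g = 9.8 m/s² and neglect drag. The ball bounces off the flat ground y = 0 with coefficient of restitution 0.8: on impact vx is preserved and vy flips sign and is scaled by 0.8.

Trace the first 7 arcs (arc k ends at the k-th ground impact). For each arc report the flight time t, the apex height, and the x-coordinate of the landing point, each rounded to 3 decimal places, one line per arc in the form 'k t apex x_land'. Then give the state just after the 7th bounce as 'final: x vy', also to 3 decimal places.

1 3.745 22.041 23.933
2 3.393 14.106 45.617
3 2.715 9.028 62.964
4 2.172 5.778 76.842
5 1.737 3.698 87.944
6 1.390 2.367 96.826
7 1.112 1.515 103.931
final: 103.931 4.359

Arc 1: start y=9.110, vy=15.920 → t=3.745, apex=22.041, x_land=23.933, impact vy=-20.785
  bounce: vy ← 0.8·20.785 = 16.628
Arc 2: start y=0.000, vy=16.628 → t=3.393, apex=14.106, x_land=45.617, impact vy=-16.628
  bounce: vy ← 0.8·16.628 = 13.302
Arc 3: start y=0.000, vy=13.302 → t=2.715, apex=9.028, x_land=62.964, impact vy=-13.302
  bounce: vy ← 0.8·13.302 = 10.642
Arc 4: start y=0.000, vy=10.642 → t=2.172, apex=5.778, x_land=76.842, impact vy=-10.642
  bounce: vy ← 0.8·10.642 = 8.513
Arc 5: start y=0.000, vy=8.513 → t=1.737, apex=3.698, x_land=87.944, impact vy=-8.513
  bounce: vy ← 0.8·8.513 = 6.811
Arc 6: start y=0.000, vy=6.811 → t=1.390, apex=2.367, x_land=96.826, impact vy=-6.811
  bounce: vy ← 0.8·6.811 = 5.449
Arc 7: start y=0.000, vy=5.449 → t=1.112, apex=1.515, x_land=103.931, impact vy=-5.449
  bounce: vy ← 0.8·5.449 = 4.359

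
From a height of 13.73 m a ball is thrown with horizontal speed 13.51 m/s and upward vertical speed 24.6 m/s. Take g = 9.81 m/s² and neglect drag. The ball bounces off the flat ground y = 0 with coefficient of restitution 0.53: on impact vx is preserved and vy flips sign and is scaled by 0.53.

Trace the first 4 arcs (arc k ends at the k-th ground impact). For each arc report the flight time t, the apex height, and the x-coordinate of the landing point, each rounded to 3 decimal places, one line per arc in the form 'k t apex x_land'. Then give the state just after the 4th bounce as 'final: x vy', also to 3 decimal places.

Arc 1: start y=13.730, vy=24.600 → t=5.522, apex=44.574, x_land=74.605, impact vy=-29.573
  bounce: vy ← 0.53·29.573 = 15.674
Arc 2: start y=0.000, vy=15.674 → t=3.195, apex=12.521, x_land=117.775, impact vy=-15.674
  bounce: vy ← 0.53·15.674 = 8.307
Arc 3: start y=0.000, vy=8.307 → t=1.694, apex=3.517, x_land=140.655, impact vy=-8.307
  bounce: vy ← 0.53·8.307 = 4.403
Arc 4: start y=0.000, vy=4.403 → t=0.898, apex=0.988, x_land=152.781, impact vy=-4.403
  bounce: vy ← 0.53·4.403 = 2.333

1 5.522 44.574 74.605
2 3.195 12.521 117.775
3 1.694 3.517 140.655
4 0.898 0.988 152.781
final: 152.781 2.333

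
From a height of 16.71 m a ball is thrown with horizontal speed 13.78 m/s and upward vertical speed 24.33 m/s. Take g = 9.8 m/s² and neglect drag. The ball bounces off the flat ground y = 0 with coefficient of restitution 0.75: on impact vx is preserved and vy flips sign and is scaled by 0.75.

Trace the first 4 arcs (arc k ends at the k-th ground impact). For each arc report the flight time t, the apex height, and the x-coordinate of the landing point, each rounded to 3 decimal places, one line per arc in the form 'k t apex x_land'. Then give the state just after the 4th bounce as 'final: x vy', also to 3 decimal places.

1 5.577 46.911 76.848
2 4.641 26.388 140.804
3 3.481 14.843 188.772
4 2.611 8.349 224.747
final: 224.747 9.594

Arc 1: start y=16.710, vy=24.330 → t=5.577, apex=46.911, x_land=76.848, impact vy=-30.323
  bounce: vy ← 0.75·30.323 = 22.742
Arc 2: start y=0.000, vy=22.742 → t=4.641, apex=26.388, x_land=140.804, impact vy=-22.742
  bounce: vy ← 0.75·22.742 = 17.057
Arc 3: start y=0.000, vy=17.057 → t=3.481, apex=14.843, x_land=188.772, impact vy=-17.057
  bounce: vy ← 0.75·17.057 = 12.792
Arc 4: start y=0.000, vy=12.792 → t=2.611, apex=8.349, x_land=224.747, impact vy=-12.792
  bounce: vy ← 0.75·12.792 = 9.594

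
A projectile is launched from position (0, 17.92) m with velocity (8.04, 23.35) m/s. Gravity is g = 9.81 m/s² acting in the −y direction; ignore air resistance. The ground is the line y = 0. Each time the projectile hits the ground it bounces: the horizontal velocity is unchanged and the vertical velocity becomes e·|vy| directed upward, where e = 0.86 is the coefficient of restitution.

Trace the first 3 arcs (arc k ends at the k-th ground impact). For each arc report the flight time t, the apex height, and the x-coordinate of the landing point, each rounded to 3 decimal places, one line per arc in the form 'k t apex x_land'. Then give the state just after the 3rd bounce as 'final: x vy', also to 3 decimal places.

Arc 1: start y=17.920, vy=23.350 → t=5.433, apex=45.709, x_land=43.681, impact vy=-29.947
  bounce: vy ← 0.86·29.947 = 25.754
Arc 2: start y=0.000, vy=25.754 → t=5.251, apex=33.806, x_land=85.896, impact vy=-25.754
  bounce: vy ← 0.86·25.754 = 22.149
Arc 3: start y=0.000, vy=22.149 → t=4.516, apex=25.003, x_land=122.200, impact vy=-22.149
  bounce: vy ← 0.86·22.149 = 19.048

1 5.433 45.709 43.681
2 5.251 33.806 85.896
3 4.516 25.003 122.200
final: 122.200 19.048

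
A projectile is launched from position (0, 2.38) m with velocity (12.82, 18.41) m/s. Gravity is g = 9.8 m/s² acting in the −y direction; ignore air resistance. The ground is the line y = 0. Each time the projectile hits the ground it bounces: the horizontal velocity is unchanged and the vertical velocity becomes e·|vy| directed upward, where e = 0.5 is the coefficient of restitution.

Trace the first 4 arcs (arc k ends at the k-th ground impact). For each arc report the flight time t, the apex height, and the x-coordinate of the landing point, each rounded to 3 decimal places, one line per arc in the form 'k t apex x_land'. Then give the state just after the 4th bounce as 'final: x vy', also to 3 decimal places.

1 3.882 19.672 49.770
2 2.004 4.918 75.458
3 1.002 1.230 88.301
4 0.501 0.307 94.723
final: 94.723 1.227

Arc 1: start y=2.380, vy=18.410 → t=3.882, apex=19.672, x_land=49.770, impact vy=-19.636
  bounce: vy ← 0.5·19.636 = 9.818
Arc 2: start y=0.000, vy=9.818 → t=2.004, apex=4.918, x_land=75.458, impact vy=-9.818
  bounce: vy ← 0.5·9.818 = 4.909
Arc 3: start y=0.000, vy=4.909 → t=1.002, apex=1.230, x_land=88.301, impact vy=-4.909
  bounce: vy ← 0.5·4.909 = 2.455
Arc 4: start y=0.000, vy=2.455 → t=0.501, apex=0.307, x_land=94.723, impact vy=-2.455
  bounce: vy ← 0.5·2.455 = 1.227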